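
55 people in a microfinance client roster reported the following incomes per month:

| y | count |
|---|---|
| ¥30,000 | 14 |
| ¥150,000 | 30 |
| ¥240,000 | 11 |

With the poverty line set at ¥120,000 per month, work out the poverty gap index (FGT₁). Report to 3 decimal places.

0.191

Below z: 14×¥30,000 (q = 14 of N = 55).
Gap ratios (z−y)/z: (120000−30000)/120000 = 0.7500 (×14).
Σ = 10.500000. Dividing by the full population N = 55 gives P₁ = 0.191.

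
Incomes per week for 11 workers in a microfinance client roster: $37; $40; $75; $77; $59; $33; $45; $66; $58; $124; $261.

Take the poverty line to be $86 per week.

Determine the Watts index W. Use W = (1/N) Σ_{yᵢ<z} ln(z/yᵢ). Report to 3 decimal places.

Poor units: $33, $37, $40, $45, $58, $59, $66, $75, $77 (q = 9 of N = 11).
Log gaps: ln(86/33) = 0.9578; ln(86/37) = 0.8434; ln(86/40) = 0.7655; ln(86/45) = 0.6477; ln(86/58) = 0.3939; ln(86/59) = 0.3768; ln(86/66) = 0.2647; ln(86/75) = 0.1369; ln(86/77) = 0.1105.
W = 4.497230 / 11 = 0.409.

0.409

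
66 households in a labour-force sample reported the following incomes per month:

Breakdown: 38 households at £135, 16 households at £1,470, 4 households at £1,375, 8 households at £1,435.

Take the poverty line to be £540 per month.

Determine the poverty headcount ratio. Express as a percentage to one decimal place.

57.6%

38 of the 66 households have income below £540.
H = 38/66 = 57.6%.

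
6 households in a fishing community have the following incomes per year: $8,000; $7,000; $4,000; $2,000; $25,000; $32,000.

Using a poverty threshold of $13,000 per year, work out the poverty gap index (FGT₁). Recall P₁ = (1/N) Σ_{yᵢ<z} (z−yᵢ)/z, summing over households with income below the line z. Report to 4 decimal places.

0.3974

Poor units: $2,000, $4,000, $7,000, $8,000 (q = 4 of N = 6).
Normalized shortfalls: (13000−2000)/13000 = 0.8462; (13000−4000)/13000 = 0.6923; (13000−7000)/13000 = 0.4615; (13000−8000)/13000 = 0.3846.
Σ = 2.384615. Dividing by the full population N = 6 gives P₁ = 0.3974.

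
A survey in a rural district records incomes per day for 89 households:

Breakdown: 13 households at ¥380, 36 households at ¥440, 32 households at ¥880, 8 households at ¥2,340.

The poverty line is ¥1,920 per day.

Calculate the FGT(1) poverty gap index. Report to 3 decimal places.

Below z: 13×¥380, 36×¥440, 32×¥880 (q = 81 of N = 89).
Normalized shortfalls: (1920−380)/1920 = 0.8021 (×13); (1920−440)/1920 = 0.7708 (×36); (1920−880)/1920 = 0.5417 (×32).
Σ = 55.510417. Dividing by the full population N = 89 gives P₁ = 0.624.

0.624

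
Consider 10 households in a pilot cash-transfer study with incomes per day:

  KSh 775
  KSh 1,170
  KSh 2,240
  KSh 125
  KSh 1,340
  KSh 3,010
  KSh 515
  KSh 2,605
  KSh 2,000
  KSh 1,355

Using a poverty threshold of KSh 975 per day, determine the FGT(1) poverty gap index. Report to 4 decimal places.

Below z: KSh 125, KSh 515, KSh 775 (q = 3 of N = 10).
Gap ratios (z−y)/z: (975−125)/975 = 0.8718; (975−515)/975 = 0.4718; (975−775)/975 = 0.2051.
Sum of shortfalls = 1.548718; P₁ averages over all N: 1.548718 / 10 = 0.1549.

0.1549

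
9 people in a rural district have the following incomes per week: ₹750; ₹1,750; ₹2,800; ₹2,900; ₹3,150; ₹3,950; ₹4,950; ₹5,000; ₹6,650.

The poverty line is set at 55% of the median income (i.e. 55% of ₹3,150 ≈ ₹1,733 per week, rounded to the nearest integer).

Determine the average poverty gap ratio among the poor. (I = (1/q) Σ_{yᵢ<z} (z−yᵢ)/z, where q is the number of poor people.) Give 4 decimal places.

Below z: ₹750 (q = 1 of N = 9).
Relative gaps: 0.5672; sum = 0.567224.
I averages over the q = 1 poor units only: 0.567224 / 1 = 0.5672.

0.5672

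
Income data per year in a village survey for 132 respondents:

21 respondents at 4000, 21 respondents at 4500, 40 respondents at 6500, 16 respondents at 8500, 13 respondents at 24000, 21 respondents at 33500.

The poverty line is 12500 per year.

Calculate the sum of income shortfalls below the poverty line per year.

650500

Incomes under z: 21×4000, 21×4500, 40×6500, 16×8500 (q = 98 of N = 132).
Individual gaps: 21×(12500−4000) = 178500; 21×(12500−4500) = 168000; 40×(12500−6500) = 240000; 16×(12500−8500) = 64000.
Aggregate gap = 650500.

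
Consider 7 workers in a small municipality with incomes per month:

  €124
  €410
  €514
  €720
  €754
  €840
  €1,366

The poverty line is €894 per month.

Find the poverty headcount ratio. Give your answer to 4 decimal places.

0.8571

6 of the 7 workers have income below €894.
H = 6/7 = 0.8571.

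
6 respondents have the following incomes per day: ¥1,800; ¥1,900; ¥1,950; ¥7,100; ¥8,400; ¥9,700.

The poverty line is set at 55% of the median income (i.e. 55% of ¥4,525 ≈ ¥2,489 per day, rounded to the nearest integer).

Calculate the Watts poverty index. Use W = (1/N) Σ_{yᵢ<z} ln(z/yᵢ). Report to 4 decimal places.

0.1397

Below the line: ¥1,800, ¥1,900, ¥1,950 (q = 3 of N = 6).
ln(z/y) terms: ln(2489/1800) = 0.3241; ln(2489/1900) = 0.2700; ln(2489/1950) = 0.2441.
W = 0.838173 / 6 = 0.1397.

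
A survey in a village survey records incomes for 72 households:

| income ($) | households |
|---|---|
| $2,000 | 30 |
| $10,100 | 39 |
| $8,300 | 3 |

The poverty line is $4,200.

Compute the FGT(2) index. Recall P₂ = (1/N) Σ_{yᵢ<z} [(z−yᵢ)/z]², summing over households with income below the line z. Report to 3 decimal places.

0.114

Incomes under z: 30×$2,000 (q = 30 of N = 72).
Relative gaps: (4200−2000)/4200 = 0.5238 (×30).
Squared: 0.2744 (×30).
Sum = 8.231293; P₂ = 8.231293 / 72 = 0.114.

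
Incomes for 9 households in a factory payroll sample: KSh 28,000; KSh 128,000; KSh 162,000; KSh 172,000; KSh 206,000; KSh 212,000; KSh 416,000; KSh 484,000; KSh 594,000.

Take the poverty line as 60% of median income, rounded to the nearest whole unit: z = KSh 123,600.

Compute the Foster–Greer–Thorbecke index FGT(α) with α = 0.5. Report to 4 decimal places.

0.0977

Incomes under z: KSh 28,000 (q = 1 of N = 9).
Relative gaps: (123600−28000)/123600 = 0.7735.
Raised to α = 0.5: 0.87947.
Sum = 0.879467; FGT(0.5) = 0.879467 / 9 = 0.0977.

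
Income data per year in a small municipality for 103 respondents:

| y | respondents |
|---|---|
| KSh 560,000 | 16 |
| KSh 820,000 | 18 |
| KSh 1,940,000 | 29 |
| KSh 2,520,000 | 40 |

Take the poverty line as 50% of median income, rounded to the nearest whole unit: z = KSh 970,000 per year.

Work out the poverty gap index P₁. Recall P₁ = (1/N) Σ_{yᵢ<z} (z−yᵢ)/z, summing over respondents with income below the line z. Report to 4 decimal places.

Below the line: 16×KSh 560,000, 18×KSh 820,000 (q = 34 of N = 103).
Normalized shortfalls: (970000−560000)/970000 = 0.4227 (×16); (970000−820000)/970000 = 0.1546 (×18).
Σ = 9.546392. Dividing by the full population N = 103 gives P₁ = 0.0927.

0.0927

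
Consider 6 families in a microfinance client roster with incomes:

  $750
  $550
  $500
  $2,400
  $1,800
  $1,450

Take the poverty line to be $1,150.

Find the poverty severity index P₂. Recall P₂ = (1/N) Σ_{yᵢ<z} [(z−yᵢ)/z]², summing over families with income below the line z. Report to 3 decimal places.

Below the line: $500, $550, $750 (q = 3 of N = 6).
Gap ratios (z−y)/z: (1150−500)/1150 = 0.5652; (1150−550)/1150 = 0.5217; (1150−750)/1150 = 0.3478.
Squared: 0.3195; 0.2722; 0.1210.
Sum = 0.712665; P₂ = 0.712665 / 6 = 0.119.

0.119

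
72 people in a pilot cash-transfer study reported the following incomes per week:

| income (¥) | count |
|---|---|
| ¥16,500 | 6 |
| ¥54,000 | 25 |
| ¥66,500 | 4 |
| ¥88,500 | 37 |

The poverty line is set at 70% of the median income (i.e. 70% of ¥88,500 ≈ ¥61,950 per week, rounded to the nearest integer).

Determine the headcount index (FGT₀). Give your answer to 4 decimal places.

0.4306

31 of the 72 people have income below ¥61,950.
H = 31/72 = 0.4306.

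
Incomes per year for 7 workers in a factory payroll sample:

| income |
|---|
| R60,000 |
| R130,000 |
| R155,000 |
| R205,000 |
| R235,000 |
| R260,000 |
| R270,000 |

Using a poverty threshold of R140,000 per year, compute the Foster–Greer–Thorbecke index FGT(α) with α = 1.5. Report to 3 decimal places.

Incomes under z: R60,000, R130,000 (q = 2 of N = 7).
Relative gaps: (140000−60000)/140000 = 0.5714; (140000−130000)/140000 = 0.0714.
Raised to α = 1.5: 0.43196; 0.01909.
Sum = 0.451049; FGT(1.5) = 0.451049 / 7 = 0.064.

0.064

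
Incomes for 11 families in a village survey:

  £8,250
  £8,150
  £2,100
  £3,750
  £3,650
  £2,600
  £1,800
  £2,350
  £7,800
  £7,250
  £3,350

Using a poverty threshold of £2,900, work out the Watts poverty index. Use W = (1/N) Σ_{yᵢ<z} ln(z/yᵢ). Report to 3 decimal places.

Below the line: £1,800, £2,100, £2,350, £2,600 (q = 4 of N = 11).
ln(z/y) terms: ln(2900/1800) = 0.4769; ln(2900/2100) = 0.3228; ln(2900/2350) = 0.2103; ln(2900/2600) = 0.1092.
W = 1.119192 / 11 = 0.102.

0.102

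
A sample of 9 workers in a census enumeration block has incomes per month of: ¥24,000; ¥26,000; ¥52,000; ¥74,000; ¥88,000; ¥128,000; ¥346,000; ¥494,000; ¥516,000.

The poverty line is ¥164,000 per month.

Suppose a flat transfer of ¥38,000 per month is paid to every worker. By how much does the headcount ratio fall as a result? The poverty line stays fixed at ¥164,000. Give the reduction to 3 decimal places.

Before: below the line — ¥24,000, ¥26,000, ¥52,000, ¥74,000, ¥88,000, ¥128,000; headcount ratio = 0.66667.
After the ¥38,000 transfer: below the line — ¥62,000, ¥64,000, ¥90,000, ¥112,000, ¥126,000; headcount ratio = 0.55556.
Reduction = 0.66667 − 0.55556 = 0.111.

0.111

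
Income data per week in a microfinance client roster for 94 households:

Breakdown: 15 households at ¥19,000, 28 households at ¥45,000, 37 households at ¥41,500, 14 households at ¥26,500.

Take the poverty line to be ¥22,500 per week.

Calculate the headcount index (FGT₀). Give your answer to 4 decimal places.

15 of the 94 households have income below ¥22,500.
H = 15/94 = 0.1596.

0.1596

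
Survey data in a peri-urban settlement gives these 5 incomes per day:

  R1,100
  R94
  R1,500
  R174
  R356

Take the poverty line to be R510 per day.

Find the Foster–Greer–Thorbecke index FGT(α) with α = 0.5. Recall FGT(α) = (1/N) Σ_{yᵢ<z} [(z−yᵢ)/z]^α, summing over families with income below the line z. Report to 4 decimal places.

Poor units: R94, R174, R356 (q = 3 of N = 5).
Normalized shortfalls: (510−94)/510 = 0.8157; (510−174)/510 = 0.6588; (510−356)/510 = 0.3020.
Raised to α = 0.5: 0.90315; 0.81168; 0.54951.
Sum = 2.264343; FGT(0.5) = 2.264343 / 5 = 0.4529.

0.4529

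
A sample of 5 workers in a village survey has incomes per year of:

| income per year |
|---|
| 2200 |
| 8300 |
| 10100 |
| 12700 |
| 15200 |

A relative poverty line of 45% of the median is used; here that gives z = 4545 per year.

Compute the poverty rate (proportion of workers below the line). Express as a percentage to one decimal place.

20.0%

1 of the 5 workers have income below 4545.
H = 1/5 = 20.0%.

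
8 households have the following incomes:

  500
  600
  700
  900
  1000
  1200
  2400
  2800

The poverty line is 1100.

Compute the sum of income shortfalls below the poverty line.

1800

Below z: 500, 600, 700, 900, 1000 (q = 5 of N = 8).
Individual gaps: 1100−500 = 600; 1100−600 = 500; 1100−700 = 400; 1100−900 = 200; 1100−1000 = 100.
Aggregate gap = 1800.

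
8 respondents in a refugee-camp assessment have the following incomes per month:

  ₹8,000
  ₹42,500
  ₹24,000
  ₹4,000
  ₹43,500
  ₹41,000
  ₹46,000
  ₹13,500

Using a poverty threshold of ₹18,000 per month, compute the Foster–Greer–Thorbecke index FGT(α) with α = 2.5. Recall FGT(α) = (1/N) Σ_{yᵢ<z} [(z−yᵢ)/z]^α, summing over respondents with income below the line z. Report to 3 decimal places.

Below the line: ₹4,000, ₹8,000, ₹13,500 (q = 3 of N = 8).
Normalized shortfalls: (18000−4000)/18000 = 0.7778; (18000−8000)/18000 = 0.5556; (18000−13500)/18000 = 0.2500.
Raised to α = 2.5: 0.53351; 0.23005; 0.03125.
Sum = 0.794804; FGT(2.5) = 0.794804 / 8 = 0.099.

0.099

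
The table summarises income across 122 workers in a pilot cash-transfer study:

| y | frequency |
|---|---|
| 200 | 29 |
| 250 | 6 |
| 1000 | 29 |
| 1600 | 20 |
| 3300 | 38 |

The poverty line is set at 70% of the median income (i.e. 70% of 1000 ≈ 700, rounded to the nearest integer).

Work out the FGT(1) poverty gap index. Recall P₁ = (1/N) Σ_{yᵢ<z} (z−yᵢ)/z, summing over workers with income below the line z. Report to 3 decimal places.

0.201

Incomes under z: 29×200, 6×250 (q = 35 of N = 122).
Normalized shortfalls: (700−200)/700 = 0.7143 (×29); (700−250)/700 = 0.6429 (×6).
Sum of shortfalls = 24.571429; P₁ averages over all N: 24.571429 / 122 = 0.201.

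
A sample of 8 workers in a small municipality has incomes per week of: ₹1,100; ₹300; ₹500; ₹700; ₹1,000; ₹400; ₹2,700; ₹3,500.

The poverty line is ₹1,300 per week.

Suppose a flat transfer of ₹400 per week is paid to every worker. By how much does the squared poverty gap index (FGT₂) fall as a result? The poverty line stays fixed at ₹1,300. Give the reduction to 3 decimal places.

0.158

Before: below the line — ₹300, ₹400, ₹500, ₹700, ₹1,000, ₹1,100; squared poverty gap index (FGT₂) = 0.21746.
After the ₹400 transfer: below the line — ₹700, ₹800, ₹900, ₹1,100; squared poverty gap index (FGT₂) = 0.05991.
Reduction = 0.21746 − 0.05991 = 0.158.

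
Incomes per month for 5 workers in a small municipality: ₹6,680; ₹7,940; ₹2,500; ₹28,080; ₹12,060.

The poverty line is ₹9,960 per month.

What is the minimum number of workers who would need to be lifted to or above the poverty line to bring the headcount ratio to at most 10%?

3

Currently q = 3 of N = 5 are below the line (H = 0.600).
A headcount ratio of at most 10% allows at most ⌊0.10 × 5⌋ = 0 poor workers.
So at least 3 − 0 = 3 must be lifted.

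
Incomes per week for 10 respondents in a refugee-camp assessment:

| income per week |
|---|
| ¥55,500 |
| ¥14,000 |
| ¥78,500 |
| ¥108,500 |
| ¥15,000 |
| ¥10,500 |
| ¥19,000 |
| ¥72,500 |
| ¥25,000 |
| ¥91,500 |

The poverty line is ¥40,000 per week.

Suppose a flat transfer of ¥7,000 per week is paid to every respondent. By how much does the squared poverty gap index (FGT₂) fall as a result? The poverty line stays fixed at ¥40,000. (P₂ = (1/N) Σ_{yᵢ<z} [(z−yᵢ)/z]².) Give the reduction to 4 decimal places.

0.0866

Before: below the line — ¥10,500, ¥14,000, ¥15,000, ¥19,000, ¥25,000; squared poverty gap index (FGT₂) = 0.177328.
After the ¥7,000 transfer: below the line — ¥17,500, ¥21,000, ¥22,000, ¥26,000, ¥32,000; squared poverty gap index (FGT₂) = 0.090703.
Reduction = 0.177328 − 0.090703 = 0.0866.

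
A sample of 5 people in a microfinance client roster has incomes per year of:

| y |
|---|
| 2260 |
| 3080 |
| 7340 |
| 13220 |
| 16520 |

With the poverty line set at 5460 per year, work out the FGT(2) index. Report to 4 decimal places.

Incomes under z: 2260, 3080 (q = 2 of N = 5).
Relative gaps: (5460−2260)/5460 = 0.5861; (5460−3080)/5460 = 0.4359.
Squared: 0.3435; 0.1900.
Sum = 0.533497; P₂ = 0.533497 / 5 = 0.1067.

0.1067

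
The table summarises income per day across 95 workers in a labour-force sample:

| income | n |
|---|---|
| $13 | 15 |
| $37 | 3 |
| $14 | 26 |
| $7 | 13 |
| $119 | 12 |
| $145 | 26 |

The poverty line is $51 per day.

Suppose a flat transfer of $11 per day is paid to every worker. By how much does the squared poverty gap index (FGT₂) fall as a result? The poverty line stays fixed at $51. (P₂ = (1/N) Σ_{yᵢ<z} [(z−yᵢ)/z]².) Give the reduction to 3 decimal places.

Before: below the line — 13×$7, 15×$13, 26×$14, 3×$37; squared poverty gap index (FGT₂) = 0.33594.
After the $11 transfer: below the line — 13×$18, 15×$24, 26×$25, 3×$48; squared poverty gap index (FGT₂) = 0.17279.
Reduction = 0.33594 − 0.17279 = 0.163.

0.163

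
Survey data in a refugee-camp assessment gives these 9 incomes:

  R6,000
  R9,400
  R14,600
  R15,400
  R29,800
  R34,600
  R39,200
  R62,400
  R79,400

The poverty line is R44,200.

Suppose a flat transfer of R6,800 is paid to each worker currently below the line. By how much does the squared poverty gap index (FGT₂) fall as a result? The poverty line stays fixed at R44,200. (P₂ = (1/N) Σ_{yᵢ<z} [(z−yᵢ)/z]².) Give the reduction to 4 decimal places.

Before: below the line — R6,000, R9,400, R14,600, R15,400, R29,800, R34,600, R39,200; squared poverty gap index (FGT₂) = 0.267330.
After the R6,800 transfer: below the line — R12,800, R16,200, R21,400, R22,200, R36,600, R41,400; squared poverty gap index (FGT₂) = 0.161488.
Reduction = 0.267330 − 0.161488 = 0.1058.

0.1058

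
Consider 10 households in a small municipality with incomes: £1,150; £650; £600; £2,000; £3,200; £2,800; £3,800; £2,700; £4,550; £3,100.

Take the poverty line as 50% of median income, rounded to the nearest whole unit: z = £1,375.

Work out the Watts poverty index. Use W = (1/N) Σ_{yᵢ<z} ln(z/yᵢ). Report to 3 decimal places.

Below z: £600, £650, £1,150 (q = 3 of N = 10).
Log gaps: ln(1375/600) = 0.8293; ln(1375/650) = 0.7492; ln(1375/1150) = 0.1787.
W = 1.757208 / 10 = 0.176.

0.176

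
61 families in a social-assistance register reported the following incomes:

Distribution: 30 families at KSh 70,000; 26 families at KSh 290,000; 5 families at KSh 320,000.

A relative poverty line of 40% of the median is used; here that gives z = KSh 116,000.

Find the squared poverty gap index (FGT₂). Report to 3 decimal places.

Below z: 30×KSh 70,000 (q = 30 of N = 61).
Shortfall ratios: (116000−70000)/116000 = 0.3966 (×30).
Squared: 0.1573 (×30).
Sum = 4.717598; P₂ = 4.717598 / 61 = 0.077.

0.077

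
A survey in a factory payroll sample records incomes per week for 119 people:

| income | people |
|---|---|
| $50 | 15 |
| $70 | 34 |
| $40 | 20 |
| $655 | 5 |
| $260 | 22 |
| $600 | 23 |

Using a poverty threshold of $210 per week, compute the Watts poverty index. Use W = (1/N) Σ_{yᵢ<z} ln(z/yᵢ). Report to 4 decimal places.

Incomes under z: 20×$40, 15×$50, 34×$70 (q = 69 of N = 119).
ln(z/y) terms: ln(210/40) = 1.6582 (×20); ln(210/50) = 1.4351 (×15); ln(210/70) = 1.0986 (×34).
W = 92.043647 / 119 = 0.7735.

0.7735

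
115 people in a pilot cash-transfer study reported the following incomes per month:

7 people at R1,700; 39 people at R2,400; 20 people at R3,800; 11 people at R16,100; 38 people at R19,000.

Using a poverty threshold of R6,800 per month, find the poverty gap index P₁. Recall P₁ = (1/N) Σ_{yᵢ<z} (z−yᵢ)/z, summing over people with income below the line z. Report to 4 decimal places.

Below the line: 7×R1,700, 39×R2,400, 20×R3,800 (q = 66 of N = 115).
Relative gaps: (6800−1700)/6800 = 0.7500 (×7); (6800−2400)/6800 = 0.6471 (×39); (6800−3800)/6800 = 0.4412 (×20).
Sum of shortfalls = 39.308824; P₁ averages over all N: 39.308824 / 115 = 0.3418.

0.3418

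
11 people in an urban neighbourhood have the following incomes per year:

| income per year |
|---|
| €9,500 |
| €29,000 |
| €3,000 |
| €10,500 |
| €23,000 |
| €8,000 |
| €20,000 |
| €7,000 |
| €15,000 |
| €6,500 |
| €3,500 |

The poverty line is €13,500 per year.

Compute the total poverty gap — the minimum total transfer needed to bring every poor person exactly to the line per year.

Below the line: €3,000, €3,500, €6,500, €7,000, €8,000, €9,500, €10,500 (q = 7 of N = 11).
Individual gaps: 13500−3000 = 10500; 13500−3500 = 10000; 13500−6500 = 7000; 13500−7000 = 6500; 13500−8000 = 5500; 13500−9500 = 4000; 13500−10500 = 3000.
Aggregate gap = €46,500.

€46,500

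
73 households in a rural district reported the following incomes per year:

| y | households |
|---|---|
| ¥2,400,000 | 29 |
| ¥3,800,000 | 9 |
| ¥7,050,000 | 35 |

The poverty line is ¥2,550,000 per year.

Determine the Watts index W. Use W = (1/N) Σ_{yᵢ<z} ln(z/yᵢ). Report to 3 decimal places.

Poor units: 29×¥2,400,000 (q = 29 of N = 73).
Log gaps: ln(2550000/2400000) = 0.0606 (×29).
W = 1.758114 / 73 = 0.024.

0.024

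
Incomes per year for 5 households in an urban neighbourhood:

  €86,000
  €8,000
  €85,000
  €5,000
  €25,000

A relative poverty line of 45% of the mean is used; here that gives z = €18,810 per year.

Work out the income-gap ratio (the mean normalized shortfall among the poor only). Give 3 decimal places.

0.654

Below z: €5,000, €8,000 (q = 2 of N = 5).
Relative gaps: 0.7342, 0.5747; sum = 1.308878.
I averages over the q = 2 poor units only: 1.308878 / 2 = 0.654.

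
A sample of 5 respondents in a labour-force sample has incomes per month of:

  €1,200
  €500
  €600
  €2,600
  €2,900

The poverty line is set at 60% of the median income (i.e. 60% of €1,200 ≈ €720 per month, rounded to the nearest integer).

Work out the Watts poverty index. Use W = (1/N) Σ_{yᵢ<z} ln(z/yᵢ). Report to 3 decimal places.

0.109

Incomes under z: €500, €600 (q = 2 of N = 5).
Log shortfalls: ln(720/500) = 0.3646; ln(720/600) = 0.1823.
W = 0.546965 / 5 = 0.109.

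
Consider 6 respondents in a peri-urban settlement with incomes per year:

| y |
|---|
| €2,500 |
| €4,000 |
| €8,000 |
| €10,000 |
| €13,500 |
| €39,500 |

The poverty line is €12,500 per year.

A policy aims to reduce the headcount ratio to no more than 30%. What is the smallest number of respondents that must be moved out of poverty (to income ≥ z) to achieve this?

3

4 of the 6 respondents are poor, so H = 4/6 = 0.667.
A headcount ratio of at most 30% allows at most ⌊0.30 × 6⌋ = 1 poor respondents.
So at least 4 − 1 = 3 must be lifted.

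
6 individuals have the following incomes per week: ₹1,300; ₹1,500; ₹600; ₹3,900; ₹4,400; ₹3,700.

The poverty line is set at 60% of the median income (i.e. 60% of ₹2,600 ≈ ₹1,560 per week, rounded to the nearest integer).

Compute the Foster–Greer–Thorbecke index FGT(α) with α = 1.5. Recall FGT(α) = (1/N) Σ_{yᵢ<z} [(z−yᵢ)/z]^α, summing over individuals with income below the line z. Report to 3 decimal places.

Poor units: ₹600, ₹1,300, ₹1,500 (q = 3 of N = 6).
Shortfall ratios: (1560−600)/1560 = 0.6154; (1560−1300)/1560 = 0.1667; (1560−1500)/1560 = 0.0385.
Raised to α = 1.5: 0.48275; 0.06804; 0.00754.
Sum = 0.558332; FGT(1.5) = 0.558332 / 6 = 0.093.

0.093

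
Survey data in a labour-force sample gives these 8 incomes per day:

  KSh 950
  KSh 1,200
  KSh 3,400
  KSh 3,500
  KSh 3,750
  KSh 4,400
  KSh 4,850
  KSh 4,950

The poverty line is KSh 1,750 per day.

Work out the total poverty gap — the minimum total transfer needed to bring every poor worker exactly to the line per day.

Below z: KSh 950, KSh 1,200 (q = 2 of N = 8).
Individual gaps: 1750−950 = 800; 1750−1200 = 550.
Aggregate gap = KSh 1,350.

KSh 1,350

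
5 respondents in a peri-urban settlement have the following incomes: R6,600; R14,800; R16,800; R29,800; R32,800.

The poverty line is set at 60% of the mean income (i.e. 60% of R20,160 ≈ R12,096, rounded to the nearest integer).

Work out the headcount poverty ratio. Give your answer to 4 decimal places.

0.2000

1 of the 5 respondents have income below R12,096.
H = 1/5 = 0.2000.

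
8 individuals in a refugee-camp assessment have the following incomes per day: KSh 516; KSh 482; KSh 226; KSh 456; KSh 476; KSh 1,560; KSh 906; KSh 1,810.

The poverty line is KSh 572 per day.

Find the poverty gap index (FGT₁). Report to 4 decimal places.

0.1538

Below the line: KSh 226, KSh 456, KSh 476, KSh 482, KSh 516 (q = 5 of N = 8).
Gap ratios (z−y)/z: (572−226)/572 = 0.6049; (572−456)/572 = 0.2028; (572−476)/572 = 0.1678; (572−482)/572 = 0.1573; (572−516)/572 = 0.0979.
Sum of shortfalls = 1.230769; P₁ averages over all N: 1.230769 / 8 = 0.1538.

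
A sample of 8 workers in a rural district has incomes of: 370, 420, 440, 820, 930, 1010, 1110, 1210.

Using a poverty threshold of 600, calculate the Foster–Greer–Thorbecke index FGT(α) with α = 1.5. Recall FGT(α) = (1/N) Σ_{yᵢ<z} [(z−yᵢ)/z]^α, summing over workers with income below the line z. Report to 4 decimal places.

Below the line: 370, 420, 440 (q = 3 of N = 8).
Normalized shortfalls: (600−370)/600 = 0.3833; (600−420)/600 = 0.3000; (600−440)/600 = 0.2667.
Raised to α = 1.5: 0.23734; 0.16432; 0.13771.
Sum = 0.539360; FGT(1.5) = 0.539360 / 8 = 0.0674.

0.0674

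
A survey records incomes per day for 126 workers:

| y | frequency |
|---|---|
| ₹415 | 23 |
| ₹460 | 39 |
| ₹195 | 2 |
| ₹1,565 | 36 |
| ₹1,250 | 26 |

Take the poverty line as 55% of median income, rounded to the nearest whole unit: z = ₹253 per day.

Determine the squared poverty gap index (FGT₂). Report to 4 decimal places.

Below the line: 2×₹195 (q = 2 of N = 126).
Relative gaps: (253−195)/253 = 0.2292 (×2).
Squared: 0.0526 (×2).
Sum = 0.105110; P₂ = 0.105110 / 126 = 0.0008.

0.0008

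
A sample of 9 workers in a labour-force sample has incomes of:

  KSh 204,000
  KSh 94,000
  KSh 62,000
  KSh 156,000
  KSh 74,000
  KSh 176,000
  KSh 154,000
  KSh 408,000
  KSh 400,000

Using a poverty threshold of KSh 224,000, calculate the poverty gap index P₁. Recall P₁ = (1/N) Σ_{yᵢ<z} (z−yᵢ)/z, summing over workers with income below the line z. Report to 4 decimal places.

0.3214

Incomes under z: KSh 62,000, KSh 74,000, KSh 94,000, KSh 154,000, KSh 156,000, KSh 176,000, KSh 204,000 (q = 7 of N = 9).
Normalized shortfalls: (224000−62000)/224000 = 0.7232; (224000−74000)/224000 = 0.6696; (224000−94000)/224000 = 0.5804; (224000−154000)/224000 = 0.3125; (224000−156000)/224000 = 0.3036; (224000−176000)/224000 = 0.2143; (224000−204000)/224000 = 0.0893.
Sum of shortfalls = 2.892857; P₁ averages over all N: 2.892857 / 9 = 0.3214.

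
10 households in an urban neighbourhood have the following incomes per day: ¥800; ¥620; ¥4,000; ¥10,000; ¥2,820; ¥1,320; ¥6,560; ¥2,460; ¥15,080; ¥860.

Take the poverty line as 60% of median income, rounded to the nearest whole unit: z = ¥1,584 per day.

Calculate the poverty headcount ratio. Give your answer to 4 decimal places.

0.4000

4 of the 10 households have income below ¥1,584.
H = 4/10 = 0.4000.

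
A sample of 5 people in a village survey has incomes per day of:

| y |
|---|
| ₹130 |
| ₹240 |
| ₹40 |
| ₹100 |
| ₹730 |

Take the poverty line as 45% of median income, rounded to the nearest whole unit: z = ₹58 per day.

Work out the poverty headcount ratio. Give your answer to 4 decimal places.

1 of the 5 people have income below ₹58.
H = 1/5 = 0.2000.

0.2000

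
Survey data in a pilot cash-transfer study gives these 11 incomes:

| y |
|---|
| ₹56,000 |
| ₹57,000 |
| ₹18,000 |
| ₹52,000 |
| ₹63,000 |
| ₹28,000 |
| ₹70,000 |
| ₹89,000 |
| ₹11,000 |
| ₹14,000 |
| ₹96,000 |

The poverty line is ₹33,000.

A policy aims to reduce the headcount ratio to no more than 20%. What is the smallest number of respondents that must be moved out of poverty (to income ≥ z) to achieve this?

2

4 of the 11 respondents are poor, so H = 4/11 = 0.364.
A headcount ratio of at most 20% allows at most ⌊0.20 × 11⌋ = 2 poor respondents.
So at least 4 − 2 = 2 must be lifted.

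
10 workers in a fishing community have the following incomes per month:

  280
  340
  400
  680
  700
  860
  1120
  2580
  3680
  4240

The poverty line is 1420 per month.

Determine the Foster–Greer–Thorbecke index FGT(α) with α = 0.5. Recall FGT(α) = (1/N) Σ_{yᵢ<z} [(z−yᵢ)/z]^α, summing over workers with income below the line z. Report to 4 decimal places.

0.5137

Below z: 280, 340, 400, 680, 700, 860, 1120 (q = 7 of N = 10).
Normalized shortfalls: (1420−280)/1420 = 0.8028; (1420−340)/1420 = 0.7606; (1420−400)/1420 = 0.7183; (1420−680)/1420 = 0.5211; (1420−700)/1420 = 0.5070; (1420−860)/1420 = 0.3944; (1420−1120)/1420 = 0.2113.
Raised to α = 0.5: 0.89600; 0.87210; 0.84753; 0.72189; 0.71207; 0.62799; 0.45964.
Sum = 5.137219; FGT(0.5) = 5.137219 / 10 = 0.5137.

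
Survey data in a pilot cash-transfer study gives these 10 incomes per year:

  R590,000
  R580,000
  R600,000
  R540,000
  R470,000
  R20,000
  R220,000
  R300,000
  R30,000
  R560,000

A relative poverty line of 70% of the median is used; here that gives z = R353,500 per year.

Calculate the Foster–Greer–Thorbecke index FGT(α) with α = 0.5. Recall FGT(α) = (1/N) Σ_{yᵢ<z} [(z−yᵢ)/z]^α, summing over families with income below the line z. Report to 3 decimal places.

0.293

Below the line: R20,000, R30,000, R220,000, R300,000 (q = 4 of N = 10).
Relative gaps: (353500−20000)/353500 = 0.9434; (353500−30000)/353500 = 0.9151; (353500−220000)/353500 = 0.3777; (353500−300000)/353500 = 0.1513.
Raised to α = 0.5: 0.97130; 0.95663; 0.61453; 0.38903.
Sum = 2.931489; FGT(0.5) = 2.931489 / 10 = 0.293.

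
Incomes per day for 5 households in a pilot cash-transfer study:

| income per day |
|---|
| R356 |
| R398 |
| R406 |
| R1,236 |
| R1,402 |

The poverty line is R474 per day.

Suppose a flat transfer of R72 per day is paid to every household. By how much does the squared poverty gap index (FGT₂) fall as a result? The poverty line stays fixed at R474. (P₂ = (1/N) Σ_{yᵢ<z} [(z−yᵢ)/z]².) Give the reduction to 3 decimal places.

Before: below the line — R356, R398, R406; squared poverty gap index (FGT₂) = 0.02165.
After the R72 transfer: below the line — R428, R470; squared poverty gap index (FGT₂) = 0.00190.
Reduction = 0.02165 − 0.00190 = 0.020.

0.020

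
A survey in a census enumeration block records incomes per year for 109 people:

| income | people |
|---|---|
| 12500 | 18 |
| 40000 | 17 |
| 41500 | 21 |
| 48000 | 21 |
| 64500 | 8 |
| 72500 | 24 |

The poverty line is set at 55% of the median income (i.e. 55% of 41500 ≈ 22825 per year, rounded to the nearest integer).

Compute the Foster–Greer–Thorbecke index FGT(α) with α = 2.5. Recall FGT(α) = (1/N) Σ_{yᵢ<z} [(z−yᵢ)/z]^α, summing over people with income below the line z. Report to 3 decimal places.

Poor units: 18×12500 (q = 18 of N = 109).
Normalized shortfalls: (22825−12500)/22825 = 0.4524 (×18).
Raised to α = 2.5: 0.13763 (×18).
Sum = 2.477255; FGT(2.5) = 2.477255 / 109 = 0.023.

0.023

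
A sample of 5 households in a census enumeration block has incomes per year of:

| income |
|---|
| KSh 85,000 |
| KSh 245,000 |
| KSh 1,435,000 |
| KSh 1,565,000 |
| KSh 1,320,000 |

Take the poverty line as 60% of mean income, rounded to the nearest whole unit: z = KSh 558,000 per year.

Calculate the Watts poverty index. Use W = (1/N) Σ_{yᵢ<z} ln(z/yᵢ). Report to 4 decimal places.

Incomes under z: KSh 85,000, KSh 245,000 (q = 2 of N = 5).
ln(z/y) terms: ln(558000/85000) = 1.8817; ln(558000/245000) = 0.8231.
W = 2.704808 / 5 = 0.5410.

0.5410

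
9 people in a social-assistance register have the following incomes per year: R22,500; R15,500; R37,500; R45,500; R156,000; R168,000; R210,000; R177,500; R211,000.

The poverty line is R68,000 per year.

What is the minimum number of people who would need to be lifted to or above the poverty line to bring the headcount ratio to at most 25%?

4 of the 9 people are poor, so H = 4/9 = 0.444.
A headcount ratio of at most 25% allows at most ⌊0.25 × 9⌋ = 2 poor people.
So at least 4 − 2 = 2 must be lifted.

2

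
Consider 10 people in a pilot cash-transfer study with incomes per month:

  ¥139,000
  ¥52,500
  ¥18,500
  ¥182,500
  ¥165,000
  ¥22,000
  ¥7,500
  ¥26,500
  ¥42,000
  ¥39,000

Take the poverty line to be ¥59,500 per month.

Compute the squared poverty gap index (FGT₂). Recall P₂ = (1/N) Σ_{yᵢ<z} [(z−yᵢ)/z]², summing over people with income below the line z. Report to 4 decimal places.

Poor units: ¥7,500, ¥18,500, ¥22,000, ¥26,500, ¥39,000, ¥42,000, ¥52,500 (q = 7 of N = 10).
Shortfall ratios: (59500−7500)/59500 = 0.8739; (59500−18500)/59500 = 0.6891; (59500−22000)/59500 = 0.6303; (59500−26500)/59500 = 0.5546; (59500−39000)/59500 = 0.3445; (59500−42000)/59500 = 0.2941; (59500−52500)/59500 = 0.1176.
Squared: 0.7638; 0.4748; 0.3972; 0.3076; 0.1187; 0.0865; 0.0138.
Sum = 2.162489; P₂ = 2.162489 / 10 = 0.2162.

0.2162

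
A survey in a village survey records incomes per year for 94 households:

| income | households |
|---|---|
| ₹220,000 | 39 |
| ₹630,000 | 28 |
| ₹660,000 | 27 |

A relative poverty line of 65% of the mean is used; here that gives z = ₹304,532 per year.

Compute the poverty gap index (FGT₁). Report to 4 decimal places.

0.1152

Below z: 39×₹220,000 (q = 39 of N = 94).
Shortfall ratios: (304532−220000)/304532 = 0.2776 (×39).
Sum of shortfalls = 10.825621; P₁ averages over all N: 10.825621 / 94 = 0.1152.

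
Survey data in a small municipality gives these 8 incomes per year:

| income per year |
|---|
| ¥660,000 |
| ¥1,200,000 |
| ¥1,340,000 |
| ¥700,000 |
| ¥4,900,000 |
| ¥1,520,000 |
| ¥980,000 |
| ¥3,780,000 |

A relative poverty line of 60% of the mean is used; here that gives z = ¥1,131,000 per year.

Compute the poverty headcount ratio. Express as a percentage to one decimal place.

3 of the 8 people have income below ¥1,131,000.
H = 3/8 = 37.5%.

37.5%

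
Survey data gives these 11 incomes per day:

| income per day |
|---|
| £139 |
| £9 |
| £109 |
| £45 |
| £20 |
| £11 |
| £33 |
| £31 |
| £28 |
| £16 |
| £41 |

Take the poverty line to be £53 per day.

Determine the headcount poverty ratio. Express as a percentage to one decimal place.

81.8%

9 of the 11 people have income below £53.
H = 9/11 = 81.8%.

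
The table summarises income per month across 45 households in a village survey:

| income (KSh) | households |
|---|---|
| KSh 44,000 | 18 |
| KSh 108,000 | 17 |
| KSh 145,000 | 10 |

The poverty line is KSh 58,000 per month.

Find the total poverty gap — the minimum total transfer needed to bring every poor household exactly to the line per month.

Below the line: 18×KSh 44,000 (q = 18 of N = 45).
Individual gaps: 18×(58000−44000) = 252000.
Aggregate gap = KSh 252,000.

KSh 252,000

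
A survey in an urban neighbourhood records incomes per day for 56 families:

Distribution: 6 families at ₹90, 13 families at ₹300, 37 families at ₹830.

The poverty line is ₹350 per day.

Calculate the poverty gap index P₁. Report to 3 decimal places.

Poor units: 6×₹90, 13×₹300 (q = 19 of N = 56).
Relative gaps: (350−90)/350 = 0.7429 (×6); (350−300)/350 = 0.1429 (×13).
Sum of shortfalls = 6.314286; P₁ averages over all N: 6.314286 / 56 = 0.113.

0.113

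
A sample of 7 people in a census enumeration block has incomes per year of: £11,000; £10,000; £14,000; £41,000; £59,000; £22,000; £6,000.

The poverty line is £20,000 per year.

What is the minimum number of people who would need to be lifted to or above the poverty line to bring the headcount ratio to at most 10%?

4

4 of the 7 people are poor, so H = 4/7 = 0.571.
A headcount ratio of at most 10% allows at most ⌊0.10 × 7⌋ = 0 poor people.
So at least 4 − 0 = 4 must be lifted.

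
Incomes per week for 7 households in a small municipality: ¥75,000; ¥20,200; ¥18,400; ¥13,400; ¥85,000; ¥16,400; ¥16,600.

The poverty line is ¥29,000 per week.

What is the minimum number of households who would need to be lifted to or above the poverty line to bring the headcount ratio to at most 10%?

5

Currently q = 5 of N = 7 are below the line (H = 0.714).
A headcount ratio of at most 10% allows at most ⌊0.10 × 7⌋ = 0 poor households.
So at least 5 − 0 = 5 must be lifted.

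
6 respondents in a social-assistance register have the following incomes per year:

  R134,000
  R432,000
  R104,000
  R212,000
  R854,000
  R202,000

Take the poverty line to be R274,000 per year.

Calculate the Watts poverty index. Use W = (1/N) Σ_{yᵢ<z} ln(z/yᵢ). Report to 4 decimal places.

0.3742

Below the line: R104,000, R134,000, R202,000, R212,000 (q = 4 of N = 6).
Log shortfalls: ln(274000/104000) = 0.9687; ln(274000/134000) = 0.7153; ln(274000/202000) = 0.3049; ln(274000/212000) = 0.2565.
W = 2.245428 / 6 = 0.3742.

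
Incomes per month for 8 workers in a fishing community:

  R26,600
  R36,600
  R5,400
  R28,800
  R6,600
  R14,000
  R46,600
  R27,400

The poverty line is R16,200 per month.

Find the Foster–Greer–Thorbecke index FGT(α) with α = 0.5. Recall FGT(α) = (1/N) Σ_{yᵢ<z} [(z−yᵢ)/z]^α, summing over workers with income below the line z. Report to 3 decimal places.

Poor units: R5,400, R6,600, R14,000 (q = 3 of N = 8).
Shortfall ratios: (16200−5400)/16200 = 0.6667; (16200−6600)/16200 = 0.5926; (16200−14000)/16200 = 0.1358.
Raised to α = 0.5: 0.81650; 0.76980; 0.36851.
Sum = 1.954811; FGT(0.5) = 1.954811 / 8 = 0.244.

0.244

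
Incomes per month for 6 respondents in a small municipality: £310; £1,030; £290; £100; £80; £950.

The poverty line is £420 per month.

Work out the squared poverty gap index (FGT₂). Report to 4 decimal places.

0.2334

Incomes under z: £80, £100, £290, £310 (q = 4 of N = 6).
Gap ratios (z−y)/z: (420−80)/420 = 0.8095; (420−100)/420 = 0.7619; (420−290)/420 = 0.3095; (420−310)/420 = 0.2619.
Squared: 0.6553; 0.5805; 0.0958; 0.0686.
Sum = 1.400227; P₂ = 1.400227 / 6 = 0.2334.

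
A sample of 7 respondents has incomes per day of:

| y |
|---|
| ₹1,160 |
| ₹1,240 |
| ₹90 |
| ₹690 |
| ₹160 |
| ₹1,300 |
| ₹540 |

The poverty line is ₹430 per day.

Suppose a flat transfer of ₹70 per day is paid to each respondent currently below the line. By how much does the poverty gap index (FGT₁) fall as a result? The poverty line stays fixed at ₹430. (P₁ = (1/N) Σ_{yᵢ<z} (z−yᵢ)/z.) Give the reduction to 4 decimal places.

Before: below the line — ₹90, ₹160; poverty gap index (FGT₁) = 0.202658.
After the ₹70 transfer: below the line — ₹160, ₹230; poverty gap index (FGT₁) = 0.156146.
Reduction = 0.202658 − 0.156146 = 0.0465.

0.0465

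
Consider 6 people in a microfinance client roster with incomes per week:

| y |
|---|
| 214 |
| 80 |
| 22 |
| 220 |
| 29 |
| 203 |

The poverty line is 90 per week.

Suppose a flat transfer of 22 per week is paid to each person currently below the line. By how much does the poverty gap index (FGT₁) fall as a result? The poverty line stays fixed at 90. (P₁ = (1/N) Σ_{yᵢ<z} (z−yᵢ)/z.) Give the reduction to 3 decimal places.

0.100

Before: below the line — 22, 29, 80; poverty gap index (FGT₁) = 0.25741.
After the 22 transfer: below the line — 44, 51; poverty gap index (FGT₁) = 0.15741.
Reduction = 0.25741 − 0.15741 = 0.100.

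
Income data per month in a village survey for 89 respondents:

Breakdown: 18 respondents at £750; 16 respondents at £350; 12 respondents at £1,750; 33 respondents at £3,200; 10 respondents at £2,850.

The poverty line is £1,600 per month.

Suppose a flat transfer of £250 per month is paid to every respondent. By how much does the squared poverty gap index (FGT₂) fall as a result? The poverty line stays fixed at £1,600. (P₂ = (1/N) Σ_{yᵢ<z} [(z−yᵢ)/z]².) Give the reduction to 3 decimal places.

0.068

Before: below the line — 16×£350, 18×£750; squared poverty gap index (FGT₂) = 0.16681.
After the £250 transfer: below the line — 16×£600, 18×£1,000; squared poverty gap index (FGT₂) = 0.09867.
Reduction = 0.16681 − 0.09867 = 0.068.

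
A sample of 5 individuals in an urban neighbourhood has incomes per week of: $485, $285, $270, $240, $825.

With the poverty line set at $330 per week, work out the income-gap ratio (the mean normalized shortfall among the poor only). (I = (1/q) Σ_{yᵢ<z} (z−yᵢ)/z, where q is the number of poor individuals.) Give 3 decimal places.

Poor units: $240, $270, $285 (q = 3 of N = 5).
Shortfall ratios (z−y)/z: 0.2727, 0.1818, 0.1364; sum = 0.590909.
I averages over the q = 3 poor units only: 0.590909 / 3 = 0.197.

0.197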